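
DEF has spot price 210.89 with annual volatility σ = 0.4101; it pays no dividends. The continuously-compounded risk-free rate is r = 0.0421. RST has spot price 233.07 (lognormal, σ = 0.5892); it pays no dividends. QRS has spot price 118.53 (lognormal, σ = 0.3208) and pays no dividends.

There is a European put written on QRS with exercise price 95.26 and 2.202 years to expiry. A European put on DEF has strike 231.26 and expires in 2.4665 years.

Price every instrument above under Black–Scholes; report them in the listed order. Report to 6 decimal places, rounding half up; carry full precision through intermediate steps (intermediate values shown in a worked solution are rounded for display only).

[QRS put K=95.26]
σ√T = 0.3208·√2.202 = 0.476040
d₁ = (ln(S/K) + (r+σ²/2)T) / (σ√T) = (ln(118.53/95.26) + (0.0421+0.3208²/2)·2.202) / 0.476040 = (0.218556 + 0.206011) / 0.476040 = 0.891874
d₂ = d₁ − σ√T = 0.891874 − 0.476040 = 0.415834
e^{−rT} = 0.911463
N(−d₁) = 0.186230,  N(−d₂) = 0.338766
price = K·e^{−rT}·N(−d₂) − S·N(−d₁) = 29.413661 − 22.073881 = 7.339780
[DEF put K=231.26]
σ√T = 0.4101·√2.4665 = 0.644066
d₁ = (ln(S/K) + (r+σ²/2)T) / (σ√T) = (ln(210.89/231.26) + (0.0421+0.4101²/2)·2.4665) / 0.644066 = (-0.092206 + 0.311250) / 0.644066 = 0.340096
d₂ = d₁ − σ√T = 0.340096 − 0.644066 = -0.303970
e^{−rT} = 0.901370
N(−d₁) = 0.366892,  N(−d₂) = 0.619425
price = K·e^{−rT}·N(−d₂) − S·N(−d₁) = 129.119554 − 77.373889 = 51.745666

price(QRS put K=95.26) = 7.339780
price(DEF put K=231.26) = 51.745666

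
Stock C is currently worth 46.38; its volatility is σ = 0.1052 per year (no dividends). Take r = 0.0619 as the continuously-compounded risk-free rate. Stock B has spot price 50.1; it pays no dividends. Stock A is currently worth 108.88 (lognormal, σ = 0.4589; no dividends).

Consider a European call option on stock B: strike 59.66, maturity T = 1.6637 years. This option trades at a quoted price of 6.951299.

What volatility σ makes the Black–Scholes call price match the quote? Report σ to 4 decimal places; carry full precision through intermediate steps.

At σ = 0.3274 the Black–Scholes value reproduces the quote:
σ√T = 0.3274·√1.6637 = 0.422295
d₁ = (ln(S/K) + (r+σ²/2)T) / (σ√T) = (ln(50.1/59.66) + (0.0619+0.3274²/2)·1.6637) / 0.422295 = (-0.174641 + 0.192150) / 0.422295 = 0.041461
d₂ = d₁ − σ√T = 0.041461 − 0.422295 = -0.380834
e^{−rT} = 0.902142
N(d₁) = 0.516536,  N(d₂) = 0.351663
V = S·N(d₁) − K·e^{−rT}·N(d₂) = 25.878449 − 18.927151 = 6.951299 (matching the quote); vega is positive throughout, so no other σ reproduces this price

sigma = 0.3274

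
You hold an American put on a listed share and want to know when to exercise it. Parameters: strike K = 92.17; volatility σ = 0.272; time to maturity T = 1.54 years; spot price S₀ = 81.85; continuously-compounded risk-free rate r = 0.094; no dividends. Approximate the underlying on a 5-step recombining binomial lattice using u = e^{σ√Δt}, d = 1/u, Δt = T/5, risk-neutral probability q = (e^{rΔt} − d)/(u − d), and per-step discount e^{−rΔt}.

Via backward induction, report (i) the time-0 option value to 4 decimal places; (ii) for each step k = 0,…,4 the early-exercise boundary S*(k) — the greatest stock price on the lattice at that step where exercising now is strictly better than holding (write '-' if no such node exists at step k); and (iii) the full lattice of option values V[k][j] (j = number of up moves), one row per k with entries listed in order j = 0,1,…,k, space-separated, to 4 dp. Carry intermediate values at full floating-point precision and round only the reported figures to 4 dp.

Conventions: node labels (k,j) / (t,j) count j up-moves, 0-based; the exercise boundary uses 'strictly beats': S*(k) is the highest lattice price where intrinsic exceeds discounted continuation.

Δt=0.30800  u=1.16294  d=0.85989  q=0.55926  discount=0.97146
step 5 (expiry): payoffs max(K−S,0) = 53.6908 40.1293 21.7882 0.0000 0.0000 0.0000
step 4: (k=4,j=0): S=44.7492, K−S=47.4208, hold=44.7906 ⇒ V=47.4208 exercise | (k=4,j=1): S=60.5204, K−S=31.6496, hold=29.0193 ⇒ V=31.6496 exercise | (k=4,j=2): S=81.8500, K−S=10.3200, hold=9.3288 ⇒ V=10.3200 exercise | (k=4,j=3): S=110.6969, K−S=0.0000, hold=0.0000 ⇒ V=0.0000 continue | (k=4,j=4): S=149.7106, K−S=0.0000, hold=0.0000 ⇒ V=0.0000 continue  boundary S*=81.8500
step 3: (k=3,j=0): S=52.0407, K−S=40.1293, hold=37.4990 ⇒ V=40.1293 exercise | (k=3,j=1): S=70.3818, K−S=21.7882, hold=19.1580 ⇒ V=21.7882 exercise | (k=3,j=2): S=95.1869, K−S=0.0000, hold=4.4186 ⇒ V=4.4186 continue | (k=3,j=3): S=128.7342, K−S=0.0000, hold=0.0000 ⇒ V=0.0000 continue  boundary S*=70.3818
step 2: (k=2,j=0): S=60.5204, K−S=31.6496, hold=29.0193 ⇒ V=31.6496 exercise | (k=2,j=1): S=81.8500, K−S=10.3200, hold=11.7295 ⇒ V=11.7295 continue | (k=2,j=2): S=110.6969, K−S=0.0000, hold=1.8919 ⇒ V=1.8919 continue  boundary S*=60.5204
step 1: (k=1,j=0): S=70.3818, K−S=21.7882, hold=19.9237 ⇒ V=21.7882 exercise | (k=1,j=1): S=95.1869, K−S=0.0000, hold=6.0500 ⇒ V=6.0500 continue  boundary S*=70.3818
step 0: (k=0,j=0): S=81.8500, K−S=10.3200, hold=12.6158 ⇒ V=12.6158 continue  boundary S*=-

price = 12.6158
boundary = - 70.3818 60.5204 70.3818 81.8500
tree:
12.6158
21.7882 6.0500
31.6496 11.7295 1.8919
40.1293 21.7882 4.4186 0.0000
47.4208 31.6496 10.3200 0.0000 0.0000
53.6908 40.1293 21.7882 0.0000 0.0000 0.0000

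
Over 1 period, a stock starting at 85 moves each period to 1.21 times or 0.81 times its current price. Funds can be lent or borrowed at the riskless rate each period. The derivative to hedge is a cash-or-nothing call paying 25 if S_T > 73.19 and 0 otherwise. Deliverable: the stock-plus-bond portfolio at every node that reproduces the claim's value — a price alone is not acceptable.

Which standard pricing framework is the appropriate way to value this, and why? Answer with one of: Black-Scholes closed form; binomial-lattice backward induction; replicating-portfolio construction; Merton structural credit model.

Key observation: the task asks for the hedge itself — share and bond holdings at every node of the 1-period tree on spot 85 with factors 1.21/0.81 — which is exactly what the replicating-portfolio construction produces.

framework: replicating-portfolio construction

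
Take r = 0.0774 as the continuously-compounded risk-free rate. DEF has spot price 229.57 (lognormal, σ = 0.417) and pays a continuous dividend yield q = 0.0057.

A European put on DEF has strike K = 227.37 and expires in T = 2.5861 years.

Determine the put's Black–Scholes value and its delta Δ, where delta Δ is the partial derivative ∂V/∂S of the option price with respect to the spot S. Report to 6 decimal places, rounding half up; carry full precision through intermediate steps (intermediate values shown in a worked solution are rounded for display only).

price = 36.277571
Δ = -0.261718

σ√T = 0.417·√2.5861 = 0.670593
d₁ = (ln(S/K) + (r−q+σ²/2)T) / (σ√T) = (ln(229.57/227.37) + (0.0774−0.0057+0.417²/2)·2.5861) / 0.670593 = (0.009629 + 0.410271) / 0.670593 = 0.626162
d₂ = d₁ − σ√T = 0.626162 − 0.670593 = -0.044430
e^{−rT} = 0.818596
e^{−qT} = 0.985367
N(−d₁) = 0.265604,  N(−d₂) = 0.517719
Put price V = K·e^{−rT}·N(−d₂) − S·e^{−qT}·N(−d₁) = 96.360101 − 60.082530 = 36.277571
Δ = −e^{−qT}·N(−d₁) = -0.261718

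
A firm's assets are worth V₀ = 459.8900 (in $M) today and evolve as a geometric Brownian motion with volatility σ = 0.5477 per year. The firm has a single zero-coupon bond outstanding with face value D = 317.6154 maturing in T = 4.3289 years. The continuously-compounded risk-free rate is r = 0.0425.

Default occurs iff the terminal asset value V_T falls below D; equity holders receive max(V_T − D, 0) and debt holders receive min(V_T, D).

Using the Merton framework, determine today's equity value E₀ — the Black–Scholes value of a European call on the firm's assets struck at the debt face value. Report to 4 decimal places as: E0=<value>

E0=269.6595

Apply the equity-as-call identities (strike 317.6154, horizon 4.3289 years):
d₁ = [ln(V₀/D) + (r + σ²/2)T] / (σ√T)
   = [ln(459.8900/317.6154) + (0.0425 + 0.5·0.5477²)·4.3289] / (0.5477·√4.3289)
   = [0.370146 + 0.833260] / 1.139545 = 1.056041
d₂ = d₁ − σ√T = 1.056041 − 1.139545 = -0.083505
N(d₁) = 0.854525,  N(d₂) = 0.466725,  e^(−rT) = 0.831954
E₀ = V₀·N(d₁) − D·e^(−rT)·N(d₂)
   = 459.8900·0.854525 − 317.6154·0.831954·0.466725 = 269.659473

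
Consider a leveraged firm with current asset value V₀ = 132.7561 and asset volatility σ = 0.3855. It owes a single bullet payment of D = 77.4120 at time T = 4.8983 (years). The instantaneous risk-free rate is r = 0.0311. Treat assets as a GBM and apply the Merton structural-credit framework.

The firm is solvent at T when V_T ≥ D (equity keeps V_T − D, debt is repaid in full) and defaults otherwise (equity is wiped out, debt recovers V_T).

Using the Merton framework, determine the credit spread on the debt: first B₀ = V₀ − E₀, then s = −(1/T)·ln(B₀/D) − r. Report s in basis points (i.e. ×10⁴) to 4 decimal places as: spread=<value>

Equity is a call on the firm's assets struck at D = 77.4120:
d₁ = [ln(V₀/D) + (r + σ²/2)T] / (σ√T)
   = [ln(132.7561/77.4120) + (0.0311 + 0.5·0.3855²)·4.8983] / (0.3855·√4.8983)
   = [0.539372 + 0.516306] / 0.853193 = 1.237326
d₂ = d₁ − σ√T = 1.237326 − 0.853193 = 0.384134
N(d₁) = 0.892017,  N(d₂) = 0.649560,  e^(−rT) = 0.858699
E₀ = V₀·N(d₁) − D·e^(−rT)·N(d₂)
   = 132.7561·0.892017 − 77.4120·0.858699·0.649560 = 75.242095
B₀ = V₀ − E₀ = 132.7561 − 75.242095 = 57.514005
spread = −(1/T)·ln(B₀/D) − r = −(1/4.8983)·ln(57.514005/77.4120) − 0.0311 = 0.02955642
in basis points: 0.02955642 × 10⁴ = 295.5642 bp

spread=295.5642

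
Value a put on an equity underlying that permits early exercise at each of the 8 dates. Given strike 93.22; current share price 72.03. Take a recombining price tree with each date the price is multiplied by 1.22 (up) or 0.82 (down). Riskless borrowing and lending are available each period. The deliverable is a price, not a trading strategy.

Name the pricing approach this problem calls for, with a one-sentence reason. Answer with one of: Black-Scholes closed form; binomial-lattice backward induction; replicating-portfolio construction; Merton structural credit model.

framework: binomial-lattice backward induction

Key observation: the put (strike 93.22 on spot 72.03) is American-style on a 8-step discrete price model, so the early-exercise decision at every node requires stepwise backward valuation — a closed form cannot price the exercise right.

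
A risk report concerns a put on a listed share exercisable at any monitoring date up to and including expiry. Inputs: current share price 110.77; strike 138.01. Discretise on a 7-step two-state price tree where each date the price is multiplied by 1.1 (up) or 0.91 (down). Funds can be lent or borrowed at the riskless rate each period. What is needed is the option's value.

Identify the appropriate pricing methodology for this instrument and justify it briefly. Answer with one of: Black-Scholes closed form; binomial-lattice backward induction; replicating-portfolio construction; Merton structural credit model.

framework: binomial-lattice backward induction

Key observation: the defining feature is the embedded early-exercise option across 7 discrete dates on the spot-110.77 tree; pricing the strike-138.01 put means working backward with an exercise test at every node.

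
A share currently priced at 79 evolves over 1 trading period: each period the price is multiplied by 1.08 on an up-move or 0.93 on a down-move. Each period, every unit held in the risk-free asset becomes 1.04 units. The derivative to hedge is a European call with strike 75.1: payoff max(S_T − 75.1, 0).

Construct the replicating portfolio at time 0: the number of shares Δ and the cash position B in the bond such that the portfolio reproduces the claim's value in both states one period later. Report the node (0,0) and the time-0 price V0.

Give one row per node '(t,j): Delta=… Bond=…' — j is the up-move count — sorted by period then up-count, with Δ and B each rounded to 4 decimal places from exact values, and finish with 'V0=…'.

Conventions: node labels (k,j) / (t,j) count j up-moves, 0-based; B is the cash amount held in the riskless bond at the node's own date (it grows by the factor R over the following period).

(0,0): Delta=0.8624 Bond=-60.9269
V0=7.2064

Since d<R<u, set p* = (R−d)/(u−d) = 0.7333; price each node as the discounted p*-expectation of its children.
Expiry values: V(1,0)=0.0000, V(1,1)=10.2200
  t=0,j=0: stock 79.0000 → up 85.3200 (V=10.2200), down 73.4700 (V=0.0000). Price 7.2064; hedge Δ=0.8624, bond B=-60.9269.
Verification: the root portfolio costs Δ(0,0)·S0 + B(0,0) = 7.2064, matching V0.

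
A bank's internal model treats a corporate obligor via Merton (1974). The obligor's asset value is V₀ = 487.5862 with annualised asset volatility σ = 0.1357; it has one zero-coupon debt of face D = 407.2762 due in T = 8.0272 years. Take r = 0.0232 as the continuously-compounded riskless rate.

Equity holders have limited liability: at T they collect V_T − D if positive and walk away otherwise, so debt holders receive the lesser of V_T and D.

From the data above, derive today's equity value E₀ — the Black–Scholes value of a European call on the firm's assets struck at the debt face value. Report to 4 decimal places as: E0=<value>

Equity is a call on the firm's assets struck at D = 407.2762:
d₁ = [ln(V₀/D) + (r + σ²/2)T] / (σ√T)
   = [ln(487.5862/407.2762) + (0.0232 + 0.5·0.1357²)·8.0272] / (0.1357·√8.0272)
   = [0.179976 + 0.260139] / 0.384469 = 1.144733
d₂ = d₁ − σ√T = 1.144733 − 0.384469 = 0.760264
N(d₁) = 0.873840,  N(d₂) = 0.776451,  e^(−rT) = 0.830082
E₀ = V₀·N(d₁) − D·e^(−rT)·N(d₂)
   = 487.5862·0.873840 − 407.2762·0.830082·0.776451 = 163.575451

E0=163.5755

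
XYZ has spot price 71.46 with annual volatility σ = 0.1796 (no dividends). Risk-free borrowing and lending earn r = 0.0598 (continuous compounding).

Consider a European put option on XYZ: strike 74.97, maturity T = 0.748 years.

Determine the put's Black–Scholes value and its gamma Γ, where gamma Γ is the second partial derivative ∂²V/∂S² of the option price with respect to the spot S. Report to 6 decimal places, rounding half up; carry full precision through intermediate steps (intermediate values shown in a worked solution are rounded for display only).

price = 4.547094
Γ = 0.035883

σ√T = 0.1796·√0.748 = 0.155331
d₁ = (ln(S/K) + (r+σ²/2)T) / (σ√T) = (ln(71.46/74.97) + (0.0598+0.1796²/2)·0.748) / 0.155331 = (-0.047950 + 0.056794) / 0.155331 = 0.056937
d₂ = d₁ − σ√T = 0.056937 − 0.155331 = -0.098394
e^{−rT} = 0.956255
N(−d₁) = 0.477298,  N(−d₂) = 0.539190
Put price V = K·e^{−rT}·N(−d₂) − S·N(−d₁) = 38.654794 − 34.107700 = 4.547094
φ(d₁) = (1/√(2π))·e^{−d₁²/2} = 0.398296
Γ = φ(d₁) / (S·σ·√T) = 0.035883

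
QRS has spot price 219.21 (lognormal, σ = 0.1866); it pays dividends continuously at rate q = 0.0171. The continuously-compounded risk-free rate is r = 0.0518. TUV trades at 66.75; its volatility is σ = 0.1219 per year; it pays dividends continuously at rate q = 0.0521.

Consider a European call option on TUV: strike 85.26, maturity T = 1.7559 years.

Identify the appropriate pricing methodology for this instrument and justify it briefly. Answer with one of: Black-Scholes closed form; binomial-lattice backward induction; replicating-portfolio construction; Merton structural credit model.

framework: Black-Scholes closed form

Key observation: a European-exercise option on TUV struck at 85.26 — a GBM underlying with constant parameters — admits an analytic price: the data contain no early exercise, no discrete tree, no debt structure.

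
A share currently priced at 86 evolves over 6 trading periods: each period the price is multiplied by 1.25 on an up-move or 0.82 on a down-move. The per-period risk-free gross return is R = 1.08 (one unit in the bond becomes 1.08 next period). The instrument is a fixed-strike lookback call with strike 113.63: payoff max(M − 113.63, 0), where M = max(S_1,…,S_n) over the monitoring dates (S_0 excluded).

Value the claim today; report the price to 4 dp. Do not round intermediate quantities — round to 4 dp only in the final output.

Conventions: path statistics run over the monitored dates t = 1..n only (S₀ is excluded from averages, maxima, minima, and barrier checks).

Risk-neutral up-probability p* = (R−d)/(u−d) = (1.08−0.82)/(1.25−0.82) = 0.6047; the claim prices as the p*-weighted sum of path payoffs discounted by R^6.
Enumerate all 2^6 = 64 price paths (U = up ×1.25, D = down ×0.82); each path with k up-moves has probability p*^k·(1−p*)^(6−k).
DDDDDD: M=70.5200, payoff=0.0000, prob=0.003818
UDDDDD: M=107.5000, payoff=0.0000, prob=0.005840
DUDDDD: M=88.1500, payoff=0.0000, prob=0.005840
UUDDDD: M=134.3750, payoff=20.7450, prob=0.008932
DDUDDD: M=72.2830, payoff=0.0000, prob=0.005840
UDUDDD: M=110.1875, payoff=0.0000, prob=0.008932
DUUDDD: M=110.1875, payoff=0.0000, prob=0.008932
UUUDDD: M=167.9688, payoff=54.3387, prob=0.013660
DDDUDD: M=70.5200, payoff=0.0000, prob=0.005840
UDDUDD: M=107.5000, payoff=0.0000, prob=0.008932
DUDUDD: M=90.3538, payoff=0.0000, prob=0.008932
UUDUDD: M=137.7344, payoff=24.1044, prob=0.013660
DDUUDD: M=90.3538, payoff=0.0000, prob=0.008932
UDUUDD: M=137.7344, payoff=24.1044, prob=0.013660
DUUUDD: M=137.7344, payoff=24.1044, prob=0.013660
UUUUDD: M=209.9609, payoff=96.3309, prob=0.020892
DDDDUD: M=70.5200, payoff=0.0000, prob=0.005840
UDDDUD: M=107.5000, payoff=0.0000, prob=0.008932
DUDDUD: M=88.1500, payoff=0.0000, prob=0.008932
UUDDUD: M=134.3750, payoff=20.7450, prob=0.013660
DDUDUD: M=74.0901, payoff=0.0000, prob=0.008932
UDUDUD: M=112.9422, payoff=0.0000, prob=0.013660
DUUDUD: M=112.9422, payoff=0.0000, prob=0.013660
UUUDUD: M=172.1680, payoff=58.5380, prob=0.020892
DDDUUD: M=74.0901, payoff=0.0000, prob=0.008932
UDDUUD: M=112.9422, payoff=0.0000, prob=0.013660
DUDUUD: M=112.9422, payoff=0.0000, prob=0.013660
UUDUUD: M=172.1680, payoff=58.5380, prob=0.020892
DDUUUD: M=112.9422, payoff=0.0000, prob=0.013660
UDUUUD: M=172.1680, payoff=58.5380, prob=0.020892
DUUUUD: M=172.1680, payoff=58.5380, prob=0.020892
UUUUUD: M=262.4512, payoff=148.8212, prob=0.031953
DDDDDU: M=70.5200, payoff=0.0000, prob=0.005840
UDDDDU: M=107.5000, payoff=0.0000, prob=0.008932
DUDDDU: M=88.1500, payoff=0.0000, prob=0.008932
UUDDDU: M=134.3750, payoff=20.7450, prob=0.013660
DDUDDU: M=72.2830, payoff=0.0000, prob=0.008932
UDUDDU: M=110.1875, payoff=0.0000, prob=0.013660
DUUDDU: M=110.1875, payoff=0.0000, prob=0.013660
UUUDDU: M=167.9688, payoff=54.3387, prob=0.020892
DDDUDU: M=70.5200, payoff=0.0000, prob=0.008932
UDDUDU: M=107.5000, payoff=0.0000, prob=0.013660
DUDUDU: M=92.6126, payoff=0.0000, prob=0.013660
UUDUDU: M=141.1777, payoff=27.5477, prob=0.020892
DDUUDU: M=92.6126, payoff=0.0000, prob=0.013660
UDUUDU: M=141.1777, payoff=27.5477, prob=0.020892
DUUUDU: M=141.1777, payoff=27.5477, prob=0.020892
UUUUDU: M=215.2100, payoff=101.5800, prob=0.031953
DDDDUU: M=70.5200, payoff=0.0000, prob=0.008932
UDDDUU: M=107.5000, payoff=0.0000, prob=0.013660
DUDDUU: M=92.6126, payoff=0.0000, prob=0.013660
UUDDUU: M=141.1777, payoff=27.5477, prob=0.020892
DDUDUU: M=92.6126, payoff=0.0000, prob=0.013660
UDUDUU: M=141.1777, payoff=27.5477, prob=0.020892
DUUDUU: M=141.1777, payoff=27.5477, prob=0.020892
UUUDUU: M=215.2100, payoff=101.5800, prob=0.031953
DDDUUU: M=92.6126, payoff=0.0000, prob=0.013660
UDDUUU: M=141.1777, payoff=27.5477, prob=0.020892
DUDUUU: M=141.1777, payoff=27.5477, prob=0.020892
UUDUUU: M=215.2100, payoff=101.5800, prob=0.031953
DDUUUU: M=141.1777, payoff=27.5477, prob=0.020892
UDUUUU: M=215.2100, payoff=101.5800, prob=0.031953
DUUUUU: M=215.2100, payoff=101.5800, prob=0.031953
UUUUUU: M=328.0640, payoff=214.4340, prob=0.048869
Price = Σ prob·payoff / R^6 = 47.164541 / 1.586874 = 29.7217

price = 29.7217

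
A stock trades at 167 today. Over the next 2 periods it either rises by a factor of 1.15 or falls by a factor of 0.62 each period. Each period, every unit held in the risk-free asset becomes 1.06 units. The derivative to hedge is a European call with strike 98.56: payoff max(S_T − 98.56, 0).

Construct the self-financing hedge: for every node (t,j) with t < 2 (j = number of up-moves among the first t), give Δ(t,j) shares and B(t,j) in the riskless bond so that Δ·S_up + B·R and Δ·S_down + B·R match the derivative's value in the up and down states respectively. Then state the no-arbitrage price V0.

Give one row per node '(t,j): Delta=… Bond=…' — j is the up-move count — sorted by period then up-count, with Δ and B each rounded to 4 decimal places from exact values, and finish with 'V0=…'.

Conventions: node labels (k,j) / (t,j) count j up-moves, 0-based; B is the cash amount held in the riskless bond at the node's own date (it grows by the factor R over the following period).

Under the risk-neutral measure, an up-move has probability p* = (R−d)/(u−d) = 0.8302 and values discount at R = 1.06.
Expiry values: V(2,0)=0.0000, V(2,1)=20.5110, V(2,2)=122.2975
Node (1,0) S=103.5400: V=(p*·20.5110+(1−p*)·0.0000)/1.06=16.0642; Δ=(20.5110−0.0000)/(119.0710−64.1948)=0.3738; B=V−Δ·S=-22.6358
Node (1,1) S=192.0500: V=(p*·122.2975+(1−p*)·20.5110)/1.06=99.0689; Δ=(122.2975−20.5110)/(220.8575−119.0710)=1.0000; B=V−Δ·S=-92.9811
Node (0,0) S=167.0000: V=(p*·99.0689+(1−p*)·16.0642)/1.06=80.1639; Δ=(99.0689−16.0642)/(192.0500−103.5400)=0.9378; B=V−Δ·S=-76.4488
As a check, the time-0 holding Δ(0,0)·S0 + B(0,0) comes to 80.1639 — exactly V0.

(0,0): Delta=0.9378 Bond=-76.4488
(1,0): Delta=0.3738 Bond=-22.6358
(1,1): Delta=1.0000 Bond=-92.9811
V0=80.1639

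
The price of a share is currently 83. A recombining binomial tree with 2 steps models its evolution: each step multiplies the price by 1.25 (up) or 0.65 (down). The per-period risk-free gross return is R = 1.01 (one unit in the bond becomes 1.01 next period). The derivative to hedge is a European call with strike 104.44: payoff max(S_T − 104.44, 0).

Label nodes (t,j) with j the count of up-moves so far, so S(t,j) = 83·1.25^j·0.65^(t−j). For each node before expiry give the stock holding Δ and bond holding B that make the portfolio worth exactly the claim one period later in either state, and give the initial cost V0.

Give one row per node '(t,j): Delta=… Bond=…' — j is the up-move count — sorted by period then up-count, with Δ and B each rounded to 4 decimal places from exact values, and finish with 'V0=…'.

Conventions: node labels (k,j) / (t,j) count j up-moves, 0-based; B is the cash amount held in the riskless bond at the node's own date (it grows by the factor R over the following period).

(0,0): Delta=0.3012 Bond=-16.0875
(1,0): Delta=0.0000 Bond=0.0000
(1,1): Delta=0.4056 Bond=-27.0807
V0=8.9100

Risk-neutral probability p* = (R−d)/(u−d) = (1.01−0.65)/(1.25−0.65) = 0.6000.
Payoffs at expiry: V(2,0)=0.0000, V(2,1)=0.0000, V(2,2)=25.2475
  t=1,j=0: stock 53.9500 → up 67.4375 (V=0.0000), down 35.0675 (V=0.0000). Price 0.0000; hedge Δ=0.0000, bond B=0.0000.
  t=1,j=1: stock 103.7500 → up 129.6875 (V=25.2475), down 67.4375 (V=0.0000). Price 14.9985; hedge Δ=0.4056, bond B=-27.0807.
  t=0,j=0: stock 83.0000 → up 103.7500 (V=14.9985), down 53.9500 (V=0.0000). Price 8.9100; hedge Δ=0.3012, bond B=-16.0875.
Check: Δ(0,0)·S0 + B(0,0) = 8.9100 = V0.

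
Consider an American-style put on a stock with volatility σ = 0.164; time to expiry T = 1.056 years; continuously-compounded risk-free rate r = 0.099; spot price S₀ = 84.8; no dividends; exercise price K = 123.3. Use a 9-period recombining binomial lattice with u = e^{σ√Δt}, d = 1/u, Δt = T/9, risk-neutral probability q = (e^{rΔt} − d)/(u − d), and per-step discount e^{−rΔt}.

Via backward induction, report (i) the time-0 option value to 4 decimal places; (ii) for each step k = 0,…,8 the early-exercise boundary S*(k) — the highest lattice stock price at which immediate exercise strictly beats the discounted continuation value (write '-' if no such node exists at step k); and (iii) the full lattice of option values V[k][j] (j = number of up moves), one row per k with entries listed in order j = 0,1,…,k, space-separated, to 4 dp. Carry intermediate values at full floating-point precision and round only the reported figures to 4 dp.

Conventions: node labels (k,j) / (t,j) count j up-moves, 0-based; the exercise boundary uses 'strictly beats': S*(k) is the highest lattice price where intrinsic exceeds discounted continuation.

Δt=0.11733, u=1.05778, d=0.94537, q=0.58990, disc=e^(-rΔt)=0.98845
k=9 terminal: V=max(K-S,0) → 72.1528 66.0710 59.2661 51.6519 43.1324 33.5999 22.9339 10.9995 0.0000 0.0000
k=8: j=0 S=54.1027 intr=69.1973 cont=67.7734 V=69.1973[EX]; j=1 S=60.5359 intr=62.7641 cont=61.3401 V=62.7641[EX]; j=2 S=67.7341 intr=55.5659 cont=54.1419 V=55.5659[EX]; j=3 S=75.7882 intr=47.5118 cont=46.0878 V=47.5118[EX]; j=4 S=84.8000 intr=38.5000 cont=37.0760 V=38.5000[EX]; j=5 S=94.8834 intr=28.4166 cont=26.9927 V=28.4166[EX]; j=6 S=106.1657 intr=17.1343 cont=15.7103 V=17.1343[EX]; j=7 S=118.7897 intr=4.5103 cont=4.4589 V=4.5103[EX]; j=8 S=132.9147 intr=0.0000 cont=0.0000 V=0.0000[hold]  S*(8)=118.7897
k=7: j=0 S=57.2290 intr=66.0710 cont=64.6471 V=66.0710[EX]; j=1 S=64.0339 intr=59.2661 cont=57.8421 V=59.2661[EX]; j=2 S=71.6481 intr=51.6519 cont=50.2280 V=51.6519[EX]; j=3 S=80.1676 intr=43.1324 cont=41.7085 V=43.1324[EX]; j=4 S=89.7001 intr=33.5999 cont=32.1759 V=33.5999[EX]; j=5 S=100.3661 intr=22.9339 cont=21.5099 V=22.9339[EX]; j=6 S=112.3005 intr=10.9995 cont=9.5756 V=10.9995[EX]; j=7 S=125.6539 intr=0.0000 cont=1.8283 V=1.8283[hold]  S*(7)=112.3005
k=6: j=0 S=60.5359 intr=62.7641 cont=61.3401 V=62.7641[EX]; j=1 S=67.7341 intr=55.5659 cont=54.1419 V=55.5659[EX]; j=2 S=75.7882 intr=47.5118 cont=46.0878 V=47.5118[EX]; j=3 S=84.8000 intr=38.5000 cont=37.0760 V=38.5000[EX]; j=4 S=94.8834 intr=28.4166 cont=26.9927 V=28.4166[EX]; j=5 S=106.1657 intr=17.1343 cont=15.7103 V=17.1343[EX]; j=6 S=118.7897 intr=4.5103 cont=5.5249 V=5.5249[hold]  S*(6)=106.1657
k=5: j=0 S=64.0339 intr=59.2661 cont=57.8421 V=59.2661[EX]; j=1 S=71.6481 intr=51.6519 cont=50.2280 V=51.6519[EX]; j=2 S=80.1676 intr=43.1324 cont=41.7085 V=43.1324[EX]; j=3 S=89.7001 intr=33.5999 cont=32.1759 V=33.5999[EX]; j=4 S=100.3661 intr=22.9339 cont=21.5099 V=22.9339[EX]; j=5 S=112.3005 intr=10.9995 cont=10.1672 V=10.9995[EX]  S*(5)=112.3005
k=4: j=0 S=67.7341 intr=55.5659 cont=54.1419 V=55.5659[EX]; j=1 S=75.7882 intr=47.5118 cont=46.0878 V=47.5118[EX]; j=2 S=84.8000 intr=38.5000 cont=37.0760 V=38.5000[EX]; j=3 S=94.8834 intr=28.4166 cont=26.9927 V=28.4166[EX]; j=4 S=106.1657 intr=17.1343 cont=15.7103 V=17.1343[EX]  S*(4)=106.1657
k=3: j=0 S=71.6481 intr=51.6519 cont=50.2280 V=51.6519[EX]; j=1 S=80.1676 intr=43.1324 cont=41.7085 V=43.1324[EX]; j=2 S=89.7001 intr=33.5999 cont=32.1759 V=33.5999[EX]; j=3 S=100.3661 intr=22.9339 cont=21.5099 V=22.9339[EX]  S*(3)=100.3661
k=2: j=0 S=75.7882 intr=47.5118 cont=46.0878 V=47.5118[EX]; j=1 S=84.8000 intr=38.5000 cont=37.0760 V=38.5000[EX]; j=2 S=94.8834 intr=28.4166 cont=26.9927 V=28.4166[EX]  S*(2)=94.8834
k=1: j=0 S=80.1676 intr=43.1324 cont=41.7085 V=43.1324[EX]; j=1 S=89.7001 intr=33.5999 cont=32.1759 V=33.5999[EX]  S*(1)=89.7001
k=0: j=0 S=84.8000 intr=38.5000 cont=37.0760 V=38.5000[EX]  S*(0)=84.8000

price = 38.5000
boundary = 84.8000 89.7001 94.8834 100.3661 106.1657 112.3005 106.1657 112.3005 118.7897
tree:
38.5000
43.1324 33.5999
47.5118 38.5000 28.4166
51.6519 43.1324 33.5999 22.9339
55.5659 47.5118 38.5000 28.4166 17.1343
59.2661 51.6519 43.1324 33.5999 22.9339 10.9995
62.7641 55.5659 47.5118 38.5000 28.4166 17.1343 5.5249
66.0710 59.2661 51.6519 43.1324 33.5999 22.9339 10.9995 1.8283
69.1973 62.7641 55.5659 47.5118 38.5000 28.4166 17.1343 4.5103 0.0000
72.1528 66.0710 59.2661 51.6519 43.1324 33.5999 22.9339 10.9995 0.0000 0.0000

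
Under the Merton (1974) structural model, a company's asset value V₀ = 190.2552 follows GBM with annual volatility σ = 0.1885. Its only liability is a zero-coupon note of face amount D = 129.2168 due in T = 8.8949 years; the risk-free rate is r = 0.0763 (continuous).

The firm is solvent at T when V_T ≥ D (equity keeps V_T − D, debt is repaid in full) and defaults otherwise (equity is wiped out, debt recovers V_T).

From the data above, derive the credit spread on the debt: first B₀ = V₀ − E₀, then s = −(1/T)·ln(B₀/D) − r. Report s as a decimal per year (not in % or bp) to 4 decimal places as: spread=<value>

Apply the equity-as-call identities (strike 129.2168, horizon 8.8949 years):
d₁ = [ln(V₀/D) + (r + σ²/2)T] / (σ√T)
   = [ln(190.2552/129.2168) + (0.0763 + 0.5·0.1885²)·8.8949] / (0.1885·√8.8949)
   = [0.386875 + 0.836709] / 0.562188 = 2.176465
d₂ = d₁ − σ√T = 2.176465 − 0.562188 = 1.614277
N(d₁) = 0.985240,  N(d₂) = 0.946766,  e^(−rT) = 0.507286
E₀ = V₀·N(d₁) − D·e^(−rT)·N(d₂)
   = 190.2552·0.985240 − 129.2168·0.507286·0.946766 = 125.386609
B₀ = V₀ − E₀ = 190.2552 − 125.386609 = 64.868591
spread = −(1/T)·ln(B₀/D) − r = −(1/8.8949)·ln(64.868591/129.2168) − 0.0763 = 0.00117451

spread=0.0012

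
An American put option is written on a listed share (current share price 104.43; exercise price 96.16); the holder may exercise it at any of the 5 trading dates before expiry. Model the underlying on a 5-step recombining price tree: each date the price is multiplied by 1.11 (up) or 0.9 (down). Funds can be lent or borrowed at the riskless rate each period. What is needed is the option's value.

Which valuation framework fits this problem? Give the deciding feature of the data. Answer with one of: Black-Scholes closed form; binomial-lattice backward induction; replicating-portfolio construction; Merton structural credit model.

Key observation: the defining feature is the embedded early-exercise option across 5 discrete dates on the spot-104.43 tree; pricing the strike-96.16 put means working backward with an exercise test at every node.

framework: binomial-lattice backward induction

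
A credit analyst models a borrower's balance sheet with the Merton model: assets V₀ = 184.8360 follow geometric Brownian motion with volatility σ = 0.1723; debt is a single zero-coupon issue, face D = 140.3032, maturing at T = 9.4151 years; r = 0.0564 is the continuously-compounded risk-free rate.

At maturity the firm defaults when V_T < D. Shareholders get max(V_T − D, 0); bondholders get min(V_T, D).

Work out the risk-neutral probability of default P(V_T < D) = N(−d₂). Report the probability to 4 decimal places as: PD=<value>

With assets at 184.8360 and a single debt payment of 140.3032 at 9.4151 years:
d₁ = [ln(V₀/D) + (r + σ²/2)T] / (σ√T)
   = [ln(184.8360/140.3032) + (0.0564 + 0.5·0.1723²)·9.4151] / (0.1723·√9.4151)
   = [0.275663 + 0.670766] / 0.528686 = 1.790154
d₂ = d₁ − σ√T = 1.790154 − 0.528686 = 1.261468
risk-neutral PD = N(−d₂) = N(-1.261468) = 0.103570

PD=0.1036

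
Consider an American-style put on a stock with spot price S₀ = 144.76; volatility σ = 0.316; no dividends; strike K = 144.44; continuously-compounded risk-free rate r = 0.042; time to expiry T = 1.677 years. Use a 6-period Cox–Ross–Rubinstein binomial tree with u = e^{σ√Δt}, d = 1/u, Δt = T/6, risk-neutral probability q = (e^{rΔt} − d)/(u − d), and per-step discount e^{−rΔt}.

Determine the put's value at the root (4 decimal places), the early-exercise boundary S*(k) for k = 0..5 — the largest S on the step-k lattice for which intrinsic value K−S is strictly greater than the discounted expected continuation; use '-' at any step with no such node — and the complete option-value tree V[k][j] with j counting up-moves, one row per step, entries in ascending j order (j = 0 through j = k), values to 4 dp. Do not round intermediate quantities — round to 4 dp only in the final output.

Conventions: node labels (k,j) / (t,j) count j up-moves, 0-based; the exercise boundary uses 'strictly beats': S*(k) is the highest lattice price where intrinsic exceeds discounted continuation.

params: Δt=0.27950 u=1.18183 d=0.84615 q=0.49351 e^(-rΔt)=0.98833
t_6 payoffs: 91.3120 70.2352 40.7969 0.0000 0.0000 0.0000 0.0000
t_5: node(5,0) S=62.7882 payoff=81.6518 vs cont=79.9662 → 81.6518 [stop]  node(5,1) S=87.6973 payoff=56.7427 vs cont=55.0571 → 56.7427 [stop]  node(5,2) S=122.4882 payoff=21.9518 vs cont=20.4222 → 21.9518 [stop]  node(5,3) S=171.0814 payoff=0.0000 vs cont=0.0000 → 0.0000 [wait]  node(5,4) S=238.9522 payoff=0.0000 vs cont=0.0000 → 0.0000 [wait]  node(5,5) S=333.7485 payoff=0.0000 vs cont=0.0000 → 0.0000 [wait]  ⇒ S*(5)=122.4882
t_4: node(4,0) S=74.2048 payoff=70.2352 vs cont=68.5495 → 70.2352 [stop]  node(4,1) S=103.6431 payoff=40.7969 vs cont=39.1113 → 40.7969 [stop]  node(4,2) S=144.7600 payoff=0.0000 vs cont=10.9886 → 10.9886 [wait]  node(4,3) S=202.1887 payoff=0.0000 vs cont=0.0000 → 0.0000 [wait]  node(4,4) S=282.4003 payoff=0.0000 vs cont=0.0000 → 0.0000 [wait]  ⇒ S*(4)=103.6431
t_3: node(3,0) S=87.6973 payoff=56.7427 vs cont=55.0571 → 56.7427 [stop]  node(3,1) S=122.4882 payoff=21.9518 vs cont=25.7819 → 25.7819 [wait]  node(3,2) S=171.0814 payoff=0.0000 vs cont=5.5007 → 5.5007 [wait]  node(3,3) S=238.9522 payoff=0.0000 vs cont=0.0000 → 0.0000 [wait]  ⇒ S*(3)=87.6973
t_2: node(2,0) S=103.6431 payoff=40.7969 vs cont=40.9794 → 40.9794 [wait]  node(2,1) S=144.7600 payoff=0.0000 vs cont=15.5889 → 15.5889 [wait]  node(2,2) S=202.1887 payoff=0.0000 vs cont=2.7535 → 2.7535 [wait]  ⇒ S*(2)=-
t_1: node(1,0) S=122.4882 payoff=21.9518 vs cont=28.1169 → 28.1169 [wait]  node(1,1) S=171.0814 payoff=0.0000 vs cont=9.1465 → 9.1465 [wait]  ⇒ S*(1)=-
t_0: node(0,0) S=144.7600 payoff=0.0000 vs cont=18.5360 → 18.5360 [wait]  ⇒ S*(0)=-

price = 18.5360
boundary = - - - 87.6973 103.6431 122.4882
tree:
18.5360
28.1169 9.1465
40.9794 15.5889 2.7535
56.7427 25.7819 5.5007 0.0000
70.2352 40.7969 10.9886 0.0000 0.0000
81.6518 56.7427 21.9518 0.0000 0.0000 0.0000
91.3120 70.2352 40.7969 0.0000 0.0000 0.0000 0.0000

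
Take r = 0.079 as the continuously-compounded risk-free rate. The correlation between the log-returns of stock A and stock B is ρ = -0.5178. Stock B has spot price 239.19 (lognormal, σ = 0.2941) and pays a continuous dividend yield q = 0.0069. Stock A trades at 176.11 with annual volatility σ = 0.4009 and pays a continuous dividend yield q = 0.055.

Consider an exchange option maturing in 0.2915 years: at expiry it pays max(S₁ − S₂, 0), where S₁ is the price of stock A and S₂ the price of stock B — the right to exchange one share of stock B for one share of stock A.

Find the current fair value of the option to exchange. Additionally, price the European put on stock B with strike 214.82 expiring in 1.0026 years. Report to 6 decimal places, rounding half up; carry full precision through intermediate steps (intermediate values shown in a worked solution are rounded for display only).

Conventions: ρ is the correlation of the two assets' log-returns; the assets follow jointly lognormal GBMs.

exchange price = 5.772078
price(stock B put K=214.82) = 10.541943

σ_eff = √(σ₁² + σ₂² − 2ρσ₁σ₂) = √(0.4009² + 0.2941² − 2·-0.5178·0.4009·0.2941) = 0.607715
d₁ = (ln(S₁/S₂) + (q₂ − q₁ + σ_eff²/2)T) / (σ_eff√T) = (ln(176.11/239.19) + (0.0069 − 0.055 + 0.184659)·0.2915) / 0.328110 = -0.811748
d₂ = d₁ − σ_eff√T = -0.811748 − 0.328110 = -1.139858
N(d₁) = 0.208468,  N(d₂) = 0.127173
V = S₁·e^{−q₁T}·N(d₁) − S₂·e^{−q₂T}·N(d₂) = 36.129417 − 30.357338 = 5.772078
[vanilla: stock B put K=214.82]
σ√T = 0.2941·√1.0026 = 0.294482
d₁ = (ln(S/K) + (r−q+σ²/2)T) / (σ√T) = (ln(239.19/214.82) + (0.079−0.0069+0.2941²/2)·1.0026) / 0.294482 = (0.107458 + 0.115647) / 0.294482 = 0.757618
d₂ = d₁ − σ√T = 0.757618 − 0.294482 = 0.463136
e^{−rT} = 0.923850
e^{−qT} = 0.993106
N(−d₁) = 0.224340,  N(−d₂) = 0.321633
price = K·e^{−rT}·N(−d₂) − S·e^{−qT}·N(−d₁) = 63.831826 − 53.289883 = 10.541943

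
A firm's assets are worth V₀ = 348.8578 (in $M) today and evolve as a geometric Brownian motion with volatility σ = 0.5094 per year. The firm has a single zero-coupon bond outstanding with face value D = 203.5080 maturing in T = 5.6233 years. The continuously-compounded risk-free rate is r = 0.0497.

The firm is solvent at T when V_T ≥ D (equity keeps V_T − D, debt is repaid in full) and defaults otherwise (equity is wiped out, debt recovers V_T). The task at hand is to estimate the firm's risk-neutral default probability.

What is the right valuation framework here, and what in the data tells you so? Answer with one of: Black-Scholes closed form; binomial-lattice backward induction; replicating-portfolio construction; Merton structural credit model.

framework: Merton structural credit model

Key observation: with the firm-asset dynamics (V₀ = 348.8578) and a single zero-coupon liability of face 203.5080 given, debt value, spread, and default probability all derive from the option view of the balance sheet.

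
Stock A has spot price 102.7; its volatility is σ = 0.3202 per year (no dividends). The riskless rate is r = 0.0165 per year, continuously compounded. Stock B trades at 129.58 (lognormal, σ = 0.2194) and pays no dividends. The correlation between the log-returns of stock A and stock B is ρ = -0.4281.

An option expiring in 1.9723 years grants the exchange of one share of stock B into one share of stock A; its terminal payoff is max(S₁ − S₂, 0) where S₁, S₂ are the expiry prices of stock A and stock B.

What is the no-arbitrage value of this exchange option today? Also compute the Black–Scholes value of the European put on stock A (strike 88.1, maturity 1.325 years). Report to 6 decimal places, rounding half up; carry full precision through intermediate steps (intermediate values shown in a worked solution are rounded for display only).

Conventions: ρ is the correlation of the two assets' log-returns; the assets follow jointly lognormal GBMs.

σ_eff = √(σ₁² + σ₂² − 2ρσ₁σ₂) = √(0.3202² + 0.2194² − 2·-0.4281·0.3202·0.2194) = 0.459145
d₁ = (ln(S₁/S₂) + (q₂ − q₁ + σ_eff²/2)T) / (σ_eff√T) = (ln(102.7/129.58) + (0.0 − 0.0 + 0.105407)·1.9723) / 0.644817 = -0.038138
d₂ = d₁ − σ_eff√T = -0.038138 − 0.644817 = -0.682955
N(d₁) = 0.484789,  N(d₂) = 0.247318
V = S₁·e^{−q₁T}·N(d₁) − S₂·e^{−q₂T}·N(d₂) = 49.787811 − 32.047430 = 17.740380
[vanilla: stock A put K=88.1]
σ√T = 0.3202·√1.325 = 0.368578
d₁ = (ln(S/K) + (r+σ²/2)T) / (σ√T) = (ln(102.7/88.1) + (0.0165+0.3202²/2)·1.325) / 0.368578 = (0.153340 + 0.089787) / 0.368578 = 0.659635
d₂ = d₁ − σ√T = 0.659635 − 0.368578 = 0.291057
e^{−rT} = 0.978375
N(−d₁) = 0.254744,  N(−d₂) = 0.385504
price = K·e^{−rT}·N(−d₂) − S·N(−d₁) = 33.228427 − 26.162210 = 7.066217

exchange price = 17.740380
price(stock A put K=88.1) = 7.066217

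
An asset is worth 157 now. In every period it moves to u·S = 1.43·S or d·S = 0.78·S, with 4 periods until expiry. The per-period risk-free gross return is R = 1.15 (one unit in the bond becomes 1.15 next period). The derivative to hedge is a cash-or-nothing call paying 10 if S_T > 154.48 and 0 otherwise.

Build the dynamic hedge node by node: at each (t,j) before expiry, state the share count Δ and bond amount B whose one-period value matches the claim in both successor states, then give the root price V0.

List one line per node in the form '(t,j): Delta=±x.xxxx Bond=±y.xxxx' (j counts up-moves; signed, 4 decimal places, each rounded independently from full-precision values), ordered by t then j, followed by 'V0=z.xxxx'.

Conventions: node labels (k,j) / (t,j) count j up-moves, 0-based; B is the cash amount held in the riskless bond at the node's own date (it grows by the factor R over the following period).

(0,0): Delta=0.0204 Bond=1.2746
(1,0): Delta=0.0466 Bond=-1.7390
(1,1): Delta=0.0096 Bond=3.8909
(2,0): Delta=0.0797 Bond=-5.1650
(2,1): Delta=0.0329 Bond=0.3955
(2,2): Delta=0.0000 Bond=7.5614
(3,0): Delta=0.0000 Bond=0.0000
(3,1): Delta=0.1126 Bond=-10.4348
(3,2): Delta=0.0000 Bond=8.6957
(3,3): Delta=0.0000 Bond=8.6957
V0=4.4800

Under the risk-neutral measure, an up-move has probability p* = (R−d)/(u−d) = 0.5692 and values discount at R = 1.15.
At maturity the claim pays: V(4,0)=0.0000, V(4,1)=0.0000, V(4,2)=10.0000, V(4,3)=10.0000, V(4,4)=10.0000
  t=3,j=0: stock 74.5047 → up 106.5417 (V=0.0000), down 58.1136 (V=0.0000). Price 0.0000; hedge Δ=0.0000, bond B=0.0000.
  t=3,j=1: stock 136.5919 → up 195.3264 (V=10.0000), down 106.5417 (V=0.0000). Price 4.9498; hedge Δ=0.1126, bond B=-10.4348.
  t=3,j=2: stock 250.4185 → up 358.0984 (V=10.0000), down 195.3264 (V=10.0000). Price 8.6957; hedge Δ=0.0000, bond B=8.6957.
  t=3,j=3: stock 459.1005 → up 656.5137 (V=10.0000), down 358.0984 (V=10.0000). Price 8.6957; hedge Δ=0.0000, bond B=8.6957.
  t=2,j=0: stock 95.5188 → up 136.5919 (V=4.9498), down 74.5047 (V=0.0000). Price 2.4501; hedge Δ=0.0797, bond B=-5.1650.
  t=2,j=1: stock 175.1178 → up 250.4185 (V=8.6957), down 136.5919 (V=4.9498). Price 6.1583; hedge Δ=0.0329, bond B=0.3955.
  t=2,j=2: stock 321.0493 → up 459.1005 (V=8.6957), down 250.4185 (V=8.6957). Price 7.5614; hedge Δ=0.0000, bond B=7.5614.
  t=1,j=0: stock 122.4600 → up 175.1178 (V=6.1583), down 95.5188 (V=2.4501). Price 3.9660; hedge Δ=0.0466, bond B=-1.7390.
  t=1,j=1: stock 224.5100 → up 321.0493 (V=7.5614), down 175.1178 (V=6.1583). Price 6.0496; hedge Δ=0.0096, bond B=3.8909.
  t=0,j=0: stock 157.0000 → up 224.5100 (V=6.0496), down 122.4600 (V=3.9660). Price 4.4800; hedge Δ=0.0204, bond B=1.2746.
As a check, the time-0 holding Δ(0,0)·S0 + B(0,0) comes to 4.4800 — exactly V0.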